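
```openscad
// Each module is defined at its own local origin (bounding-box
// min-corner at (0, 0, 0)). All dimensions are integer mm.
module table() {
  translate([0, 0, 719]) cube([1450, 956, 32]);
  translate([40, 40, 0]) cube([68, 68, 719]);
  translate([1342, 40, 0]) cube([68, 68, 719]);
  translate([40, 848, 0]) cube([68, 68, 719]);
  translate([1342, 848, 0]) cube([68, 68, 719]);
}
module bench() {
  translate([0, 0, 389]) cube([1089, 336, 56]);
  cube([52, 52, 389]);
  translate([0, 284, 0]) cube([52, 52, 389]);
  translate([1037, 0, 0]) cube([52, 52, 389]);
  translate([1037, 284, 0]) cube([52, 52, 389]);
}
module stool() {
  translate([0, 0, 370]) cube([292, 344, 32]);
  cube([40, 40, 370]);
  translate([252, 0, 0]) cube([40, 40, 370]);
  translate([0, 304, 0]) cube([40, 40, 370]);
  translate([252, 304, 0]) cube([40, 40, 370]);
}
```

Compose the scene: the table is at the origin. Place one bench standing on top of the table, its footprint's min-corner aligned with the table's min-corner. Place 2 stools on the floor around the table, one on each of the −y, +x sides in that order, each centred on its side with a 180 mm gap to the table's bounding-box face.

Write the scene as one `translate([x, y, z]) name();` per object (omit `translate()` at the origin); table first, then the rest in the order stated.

table();
translate([0, 0, 751]) bench();
translate([579, -524, 0]) stool();
translate([1630, 306, 0]) stool();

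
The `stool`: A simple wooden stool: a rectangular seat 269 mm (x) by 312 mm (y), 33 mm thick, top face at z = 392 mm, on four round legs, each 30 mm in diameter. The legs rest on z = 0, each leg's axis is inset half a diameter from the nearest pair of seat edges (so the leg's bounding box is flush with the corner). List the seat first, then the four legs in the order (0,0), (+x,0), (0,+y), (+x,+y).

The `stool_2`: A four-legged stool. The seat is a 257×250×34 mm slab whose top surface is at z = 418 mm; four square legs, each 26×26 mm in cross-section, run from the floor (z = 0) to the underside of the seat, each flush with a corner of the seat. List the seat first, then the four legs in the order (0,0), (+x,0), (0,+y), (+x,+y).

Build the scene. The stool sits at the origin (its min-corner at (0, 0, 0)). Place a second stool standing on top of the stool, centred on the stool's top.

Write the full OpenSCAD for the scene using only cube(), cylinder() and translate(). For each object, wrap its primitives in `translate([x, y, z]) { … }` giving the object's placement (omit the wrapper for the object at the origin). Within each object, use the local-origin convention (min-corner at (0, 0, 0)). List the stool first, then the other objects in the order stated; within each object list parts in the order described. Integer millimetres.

translate([0, 0, 359]) cube([269, 312, 33]);
translate([15, 15, 0]) cylinder(h = 359, r = 15);
translate([254, 15, 0]) cylinder(h = 359, r = 15);
translate([15, 297, 0]) cylinder(h = 359, r = 15);
translate([254, 297, 0]) cylinder(h = 359, r = 15);
translate([6, 31, 392]) {
  translate([0, 0, 384]) cube([257, 250, 34]);
  cube([26, 26, 384]);
  translate([231, 0, 0]) cube([26, 26, 384]);
  translate([0, 224, 0]) cube([26, 26, 384]);
  translate([231, 224, 0]) cube([26, 26, 384]);
}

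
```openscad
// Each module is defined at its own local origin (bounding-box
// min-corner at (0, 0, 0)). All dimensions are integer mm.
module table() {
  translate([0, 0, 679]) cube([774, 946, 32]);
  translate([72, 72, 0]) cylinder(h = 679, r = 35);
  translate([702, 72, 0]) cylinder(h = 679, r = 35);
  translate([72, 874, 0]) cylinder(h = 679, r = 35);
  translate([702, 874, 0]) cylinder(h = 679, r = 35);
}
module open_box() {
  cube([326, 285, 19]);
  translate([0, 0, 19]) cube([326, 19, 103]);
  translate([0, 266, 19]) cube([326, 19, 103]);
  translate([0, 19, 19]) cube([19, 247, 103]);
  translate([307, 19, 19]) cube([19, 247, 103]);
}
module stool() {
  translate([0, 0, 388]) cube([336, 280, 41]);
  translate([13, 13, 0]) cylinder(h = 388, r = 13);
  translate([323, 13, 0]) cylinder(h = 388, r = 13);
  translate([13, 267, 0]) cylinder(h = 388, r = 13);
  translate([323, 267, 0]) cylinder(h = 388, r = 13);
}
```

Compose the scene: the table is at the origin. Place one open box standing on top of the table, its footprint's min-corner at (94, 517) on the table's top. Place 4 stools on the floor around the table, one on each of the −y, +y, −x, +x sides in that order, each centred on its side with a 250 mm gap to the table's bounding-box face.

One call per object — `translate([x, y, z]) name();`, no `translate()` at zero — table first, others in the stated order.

table();
translate([94, 517, 711]) open_box();
translate([219, -530, 0]) stool();
translate([219, 1196, 0]) stool();
translate([-586, 333, 0]) stool();
translate([1024, 333, 0]) stool();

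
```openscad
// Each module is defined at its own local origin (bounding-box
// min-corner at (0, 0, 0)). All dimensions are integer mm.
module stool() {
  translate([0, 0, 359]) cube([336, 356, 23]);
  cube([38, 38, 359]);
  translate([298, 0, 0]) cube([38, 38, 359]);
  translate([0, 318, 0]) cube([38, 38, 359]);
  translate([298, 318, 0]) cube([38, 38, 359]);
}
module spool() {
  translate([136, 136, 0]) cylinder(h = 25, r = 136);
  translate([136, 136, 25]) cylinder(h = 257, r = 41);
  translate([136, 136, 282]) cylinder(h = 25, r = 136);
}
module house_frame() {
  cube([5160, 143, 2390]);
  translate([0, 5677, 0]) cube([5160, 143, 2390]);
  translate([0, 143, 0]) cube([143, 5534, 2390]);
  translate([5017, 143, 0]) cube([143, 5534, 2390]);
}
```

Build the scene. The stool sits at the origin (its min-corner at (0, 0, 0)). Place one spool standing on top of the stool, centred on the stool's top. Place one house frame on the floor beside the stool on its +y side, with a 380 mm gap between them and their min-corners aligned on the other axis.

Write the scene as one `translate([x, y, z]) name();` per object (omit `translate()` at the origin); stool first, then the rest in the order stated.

stool();
translate([32, 42, 382]) spool();
translate([0, 736, 0]) house_frame();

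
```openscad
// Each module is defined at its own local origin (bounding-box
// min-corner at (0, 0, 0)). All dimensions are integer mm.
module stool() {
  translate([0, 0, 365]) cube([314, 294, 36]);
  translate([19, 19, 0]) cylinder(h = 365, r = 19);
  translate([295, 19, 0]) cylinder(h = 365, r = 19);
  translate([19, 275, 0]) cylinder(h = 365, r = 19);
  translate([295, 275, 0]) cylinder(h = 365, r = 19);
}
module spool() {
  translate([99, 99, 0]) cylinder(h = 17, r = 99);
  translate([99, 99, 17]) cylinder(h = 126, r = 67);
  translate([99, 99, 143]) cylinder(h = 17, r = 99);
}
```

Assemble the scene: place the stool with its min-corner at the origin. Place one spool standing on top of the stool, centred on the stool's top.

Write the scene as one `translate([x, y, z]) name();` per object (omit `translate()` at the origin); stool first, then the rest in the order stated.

stool();
translate([58, 48, 401]) spool();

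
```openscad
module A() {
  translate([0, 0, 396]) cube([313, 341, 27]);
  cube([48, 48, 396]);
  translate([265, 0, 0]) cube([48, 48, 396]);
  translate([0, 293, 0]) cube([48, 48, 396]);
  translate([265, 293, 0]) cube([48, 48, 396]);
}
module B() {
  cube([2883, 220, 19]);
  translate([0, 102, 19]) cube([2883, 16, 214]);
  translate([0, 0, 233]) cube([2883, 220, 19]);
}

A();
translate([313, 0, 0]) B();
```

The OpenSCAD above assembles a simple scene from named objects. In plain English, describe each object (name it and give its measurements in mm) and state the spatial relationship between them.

A is a four-legged stool. The seat is 313×341 mm, 27 mm thick, top at z = 423 mm. It stands on four square legs, each 48×48 mm in cross-section, from z = 0 to the seat underside, each flush with a corner of the seat.

B is an I-beam lying along x, 2883 mm long. Overall section height 252 mm. Two flanges 220 mm wide (y) and 19 mm thick, one on the floor and one at the top; a web 16 mm thick runs between them, centred on the flange width.

The I-beam is against the stool's +x side, with their −y faces flush.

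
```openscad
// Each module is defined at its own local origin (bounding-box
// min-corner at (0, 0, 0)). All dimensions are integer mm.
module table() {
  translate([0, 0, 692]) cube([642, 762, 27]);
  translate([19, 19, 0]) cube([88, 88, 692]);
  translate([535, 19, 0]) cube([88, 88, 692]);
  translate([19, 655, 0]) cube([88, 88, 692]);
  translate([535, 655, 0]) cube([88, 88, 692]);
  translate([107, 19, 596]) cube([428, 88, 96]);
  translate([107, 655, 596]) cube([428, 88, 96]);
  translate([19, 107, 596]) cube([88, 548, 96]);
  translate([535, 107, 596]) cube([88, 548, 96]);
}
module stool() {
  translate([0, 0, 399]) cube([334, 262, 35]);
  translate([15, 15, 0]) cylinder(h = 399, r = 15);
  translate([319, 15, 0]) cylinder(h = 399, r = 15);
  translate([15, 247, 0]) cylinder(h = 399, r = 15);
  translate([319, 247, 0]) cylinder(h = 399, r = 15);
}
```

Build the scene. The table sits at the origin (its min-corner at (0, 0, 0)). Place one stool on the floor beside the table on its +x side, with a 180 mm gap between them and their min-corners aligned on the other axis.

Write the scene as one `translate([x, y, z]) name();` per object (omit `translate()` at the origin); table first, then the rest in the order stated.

table();
translate([822, 0, 0]) stool();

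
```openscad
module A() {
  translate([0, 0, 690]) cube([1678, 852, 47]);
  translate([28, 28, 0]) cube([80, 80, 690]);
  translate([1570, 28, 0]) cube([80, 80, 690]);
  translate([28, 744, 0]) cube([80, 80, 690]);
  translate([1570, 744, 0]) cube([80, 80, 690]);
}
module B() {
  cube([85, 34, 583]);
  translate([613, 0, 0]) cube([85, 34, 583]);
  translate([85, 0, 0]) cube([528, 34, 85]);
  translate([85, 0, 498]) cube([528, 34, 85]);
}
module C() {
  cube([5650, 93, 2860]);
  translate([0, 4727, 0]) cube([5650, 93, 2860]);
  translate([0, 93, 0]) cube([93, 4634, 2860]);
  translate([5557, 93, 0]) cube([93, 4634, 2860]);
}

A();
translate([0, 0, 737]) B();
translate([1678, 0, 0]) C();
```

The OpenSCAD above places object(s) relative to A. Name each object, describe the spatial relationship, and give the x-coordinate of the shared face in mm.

The table's +x face and the house frame's −x face are both at x = 1678 mm.

A is a table. B is a picture frame. C is a house frame. The picture frame is on top of the table. The house frame is against the table's +x side, with their −y faces flush. The x-coordinate of the shared face is 1678 mm.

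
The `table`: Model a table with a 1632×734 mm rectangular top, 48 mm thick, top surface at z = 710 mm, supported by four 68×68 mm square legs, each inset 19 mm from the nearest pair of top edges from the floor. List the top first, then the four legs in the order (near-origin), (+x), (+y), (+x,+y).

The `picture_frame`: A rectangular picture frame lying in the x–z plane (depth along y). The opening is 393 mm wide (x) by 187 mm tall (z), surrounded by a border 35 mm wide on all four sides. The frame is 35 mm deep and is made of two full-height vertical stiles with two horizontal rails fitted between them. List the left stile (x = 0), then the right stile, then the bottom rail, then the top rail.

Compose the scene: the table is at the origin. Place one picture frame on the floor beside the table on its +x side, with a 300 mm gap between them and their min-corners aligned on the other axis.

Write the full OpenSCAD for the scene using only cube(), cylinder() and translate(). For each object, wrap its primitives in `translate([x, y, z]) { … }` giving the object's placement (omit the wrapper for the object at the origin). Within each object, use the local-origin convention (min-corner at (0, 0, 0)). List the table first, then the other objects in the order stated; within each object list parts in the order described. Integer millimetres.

translate([0, 0, 662]) cube([1632, 734, 48]);
translate([19, 19, 0]) cube([68, 68, 662]);
translate([1545, 19, 0]) cube([68, 68, 662]);
translate([19, 647, 0]) cube([68, 68, 662]);
translate([1545, 647, 0]) cube([68, 68, 662]);
translate([1932, 0, 0]) {
  cube([35, 35, 257]);
  translate([428, 0, 0]) cube([35, 35, 257]);
  translate([35, 0, 0]) cube([393, 35, 35]);
  translate([35, 0, 222]) cube([393, 35, 35]);
}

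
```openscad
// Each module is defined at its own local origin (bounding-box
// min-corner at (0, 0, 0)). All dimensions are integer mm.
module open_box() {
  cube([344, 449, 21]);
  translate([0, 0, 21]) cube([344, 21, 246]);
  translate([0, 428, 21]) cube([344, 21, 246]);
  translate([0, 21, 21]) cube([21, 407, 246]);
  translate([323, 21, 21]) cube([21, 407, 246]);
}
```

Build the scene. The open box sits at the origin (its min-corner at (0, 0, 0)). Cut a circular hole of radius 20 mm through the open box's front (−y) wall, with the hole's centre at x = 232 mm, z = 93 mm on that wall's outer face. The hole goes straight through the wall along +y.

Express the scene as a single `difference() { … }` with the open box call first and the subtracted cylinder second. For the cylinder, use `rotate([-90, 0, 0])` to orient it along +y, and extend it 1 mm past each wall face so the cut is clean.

difference() {
  open_box();
  translate([232, -1, 93]) rotate([-90, 0, 0]) cylinder(h = 23, r = 20);
}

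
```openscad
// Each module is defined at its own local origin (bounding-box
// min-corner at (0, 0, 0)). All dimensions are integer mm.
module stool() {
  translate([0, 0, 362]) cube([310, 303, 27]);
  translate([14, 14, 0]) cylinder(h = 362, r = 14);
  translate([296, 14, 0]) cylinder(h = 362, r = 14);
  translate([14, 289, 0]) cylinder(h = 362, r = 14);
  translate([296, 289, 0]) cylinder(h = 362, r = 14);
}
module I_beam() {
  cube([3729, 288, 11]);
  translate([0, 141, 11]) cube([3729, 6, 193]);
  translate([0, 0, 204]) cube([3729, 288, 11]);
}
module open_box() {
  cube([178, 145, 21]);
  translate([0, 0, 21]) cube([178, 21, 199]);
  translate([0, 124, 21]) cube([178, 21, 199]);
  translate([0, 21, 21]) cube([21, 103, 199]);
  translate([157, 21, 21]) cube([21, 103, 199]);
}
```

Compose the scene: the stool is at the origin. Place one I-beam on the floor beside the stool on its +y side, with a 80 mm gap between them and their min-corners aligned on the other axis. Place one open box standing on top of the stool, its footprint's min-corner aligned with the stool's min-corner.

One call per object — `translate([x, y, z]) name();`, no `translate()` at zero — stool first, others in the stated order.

stool();
translate([0, 383, 0]) I_beam();
translate([0, 0, 389]) open_box();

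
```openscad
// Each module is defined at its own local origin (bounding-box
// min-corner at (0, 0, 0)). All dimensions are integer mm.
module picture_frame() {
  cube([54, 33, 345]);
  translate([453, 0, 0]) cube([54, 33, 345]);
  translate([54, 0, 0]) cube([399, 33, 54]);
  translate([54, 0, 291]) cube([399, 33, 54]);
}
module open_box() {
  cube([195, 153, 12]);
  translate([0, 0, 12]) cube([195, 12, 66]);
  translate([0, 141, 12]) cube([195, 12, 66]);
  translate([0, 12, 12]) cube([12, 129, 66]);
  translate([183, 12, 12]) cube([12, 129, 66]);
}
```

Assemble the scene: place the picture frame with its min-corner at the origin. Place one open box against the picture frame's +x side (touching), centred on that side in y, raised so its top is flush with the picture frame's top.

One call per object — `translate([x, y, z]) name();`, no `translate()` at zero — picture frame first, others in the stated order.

picture_frame();
translate([507, -60, 267]) open_box();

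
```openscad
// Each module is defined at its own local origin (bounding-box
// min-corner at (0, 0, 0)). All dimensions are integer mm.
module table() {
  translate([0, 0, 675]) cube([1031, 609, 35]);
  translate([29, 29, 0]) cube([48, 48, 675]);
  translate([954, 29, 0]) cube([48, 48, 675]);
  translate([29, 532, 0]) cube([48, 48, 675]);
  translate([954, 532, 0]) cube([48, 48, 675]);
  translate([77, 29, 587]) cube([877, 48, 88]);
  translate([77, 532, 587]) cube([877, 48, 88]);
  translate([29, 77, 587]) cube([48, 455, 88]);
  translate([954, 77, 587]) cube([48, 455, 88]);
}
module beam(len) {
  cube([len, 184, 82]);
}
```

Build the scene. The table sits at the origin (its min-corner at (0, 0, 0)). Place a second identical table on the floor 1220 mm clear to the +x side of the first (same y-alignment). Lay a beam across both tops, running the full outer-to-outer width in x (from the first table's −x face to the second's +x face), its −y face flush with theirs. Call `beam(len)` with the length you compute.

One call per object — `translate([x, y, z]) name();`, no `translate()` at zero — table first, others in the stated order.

table();
translate([2251, 0, 0]) table();
translate([0, 0, 710]) beam(3282);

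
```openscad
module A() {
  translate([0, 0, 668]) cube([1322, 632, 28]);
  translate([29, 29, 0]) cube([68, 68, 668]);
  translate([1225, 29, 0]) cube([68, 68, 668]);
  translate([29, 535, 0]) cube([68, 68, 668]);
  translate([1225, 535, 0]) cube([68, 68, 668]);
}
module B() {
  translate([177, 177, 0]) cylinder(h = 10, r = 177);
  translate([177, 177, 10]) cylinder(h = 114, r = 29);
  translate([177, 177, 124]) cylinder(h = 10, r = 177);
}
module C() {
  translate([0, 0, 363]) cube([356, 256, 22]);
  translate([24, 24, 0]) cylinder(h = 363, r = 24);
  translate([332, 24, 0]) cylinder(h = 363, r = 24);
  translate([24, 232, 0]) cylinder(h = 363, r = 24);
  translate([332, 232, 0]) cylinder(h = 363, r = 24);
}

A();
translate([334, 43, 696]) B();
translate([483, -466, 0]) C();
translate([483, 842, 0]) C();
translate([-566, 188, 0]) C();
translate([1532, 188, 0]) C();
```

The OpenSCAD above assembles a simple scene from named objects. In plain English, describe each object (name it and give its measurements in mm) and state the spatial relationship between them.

A is a table: top 1322 mm (x) × 632 mm (y), 28 mm thick, upper face at z = 696 mm, on four 68×68 mm square legs, each inset 29 mm from the nearest pair of top edges, running from z = 0 to the bottom of the top.

B is a spool: two coaxial disc flanges of radius 177 mm and thickness 10 mm, joined by a core cylinder of radius 29 mm and height 114 mm. The lower flange rests on z = 0 and the three cylinders share a vertical axis.

C is a four-legged stool. The seat is 356×256 mm, 22 mm thick, top at z = 385 mm. It stands on four round legs, each 48 mm in diameter, from z = 0 to the seat underside, each leg's axis is inset half a diameter from the nearest pair of seat edges (so the leg's bounding box is flush with the corner).

The spool is on top of the table. Four stools sit around the table at the −y, +y, −x, +x sides.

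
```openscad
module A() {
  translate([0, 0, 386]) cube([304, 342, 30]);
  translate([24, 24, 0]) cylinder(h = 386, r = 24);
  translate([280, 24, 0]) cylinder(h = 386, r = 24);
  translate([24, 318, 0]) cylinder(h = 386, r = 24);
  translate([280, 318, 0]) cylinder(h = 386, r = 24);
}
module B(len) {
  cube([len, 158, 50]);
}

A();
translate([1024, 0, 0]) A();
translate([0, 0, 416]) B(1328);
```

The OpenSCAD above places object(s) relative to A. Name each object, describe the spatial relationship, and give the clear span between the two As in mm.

Second stool starts at x = 1024; first ends at x = 304; clear span = 1024 − 304 = 720 mm.

A is a stool. B is a beam. A beam spans the tops of two stools. The clear span between the two stools is 720 mm.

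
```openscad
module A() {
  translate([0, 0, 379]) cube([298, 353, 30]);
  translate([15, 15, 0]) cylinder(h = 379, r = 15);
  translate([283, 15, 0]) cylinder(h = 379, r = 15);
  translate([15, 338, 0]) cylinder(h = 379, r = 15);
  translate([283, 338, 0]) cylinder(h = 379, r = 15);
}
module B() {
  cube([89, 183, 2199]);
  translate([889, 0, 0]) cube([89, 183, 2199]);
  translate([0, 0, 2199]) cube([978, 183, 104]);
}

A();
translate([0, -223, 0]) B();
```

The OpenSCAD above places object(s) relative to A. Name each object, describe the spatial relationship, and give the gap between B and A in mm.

The door frame's nearest face is 40 mm from the stool's −y face.

A is a stool. B is a door frame. The door frame is on the floor beside the stool on its −y side. The gap between the door frame and the stool is 40 mm.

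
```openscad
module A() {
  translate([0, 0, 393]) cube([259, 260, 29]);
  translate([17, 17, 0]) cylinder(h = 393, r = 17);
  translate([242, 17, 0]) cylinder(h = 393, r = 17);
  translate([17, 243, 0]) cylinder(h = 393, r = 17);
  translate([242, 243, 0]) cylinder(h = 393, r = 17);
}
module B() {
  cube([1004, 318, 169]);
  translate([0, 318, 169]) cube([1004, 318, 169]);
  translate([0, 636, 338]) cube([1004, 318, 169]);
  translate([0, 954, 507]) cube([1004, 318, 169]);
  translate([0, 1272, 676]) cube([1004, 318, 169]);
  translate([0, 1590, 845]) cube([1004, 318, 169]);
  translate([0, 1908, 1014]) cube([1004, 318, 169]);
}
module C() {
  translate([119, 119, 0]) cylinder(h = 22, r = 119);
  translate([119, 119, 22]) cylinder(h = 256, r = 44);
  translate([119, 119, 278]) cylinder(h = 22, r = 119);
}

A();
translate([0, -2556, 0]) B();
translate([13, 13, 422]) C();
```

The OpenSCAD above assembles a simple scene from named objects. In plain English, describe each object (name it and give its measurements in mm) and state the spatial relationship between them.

A is a four-legged stool. The seat is a 259×260×29 mm slab whose top surface is at z = 422 mm; four round legs, each 34 mm in diameter, run from the floor (z = 0) to the underside of the seat, each leg's axis is inset half a diameter from the nearest pair of seat edges (so the leg's bounding box is flush with the corner).

B is a run of 7 identical solid stair steps. Each tread is 1004×318 mm and each step block is 169 mm high. Step 1 rests on the floor; step k is offset from step 1 by (k−1)×318 mm in y and (k−1)×169 mm in z.

C is a spool: two coaxial disc flanges of radius 119 mm and thickness 22 mm, joined by a core cylinder of radius 44 mm and height 256 mm. The lower flange rests on z = 0 and the three cylinders share a vertical axis.

The staircase is on the floor beside the stool on its −y side. The spool is on top of the stool.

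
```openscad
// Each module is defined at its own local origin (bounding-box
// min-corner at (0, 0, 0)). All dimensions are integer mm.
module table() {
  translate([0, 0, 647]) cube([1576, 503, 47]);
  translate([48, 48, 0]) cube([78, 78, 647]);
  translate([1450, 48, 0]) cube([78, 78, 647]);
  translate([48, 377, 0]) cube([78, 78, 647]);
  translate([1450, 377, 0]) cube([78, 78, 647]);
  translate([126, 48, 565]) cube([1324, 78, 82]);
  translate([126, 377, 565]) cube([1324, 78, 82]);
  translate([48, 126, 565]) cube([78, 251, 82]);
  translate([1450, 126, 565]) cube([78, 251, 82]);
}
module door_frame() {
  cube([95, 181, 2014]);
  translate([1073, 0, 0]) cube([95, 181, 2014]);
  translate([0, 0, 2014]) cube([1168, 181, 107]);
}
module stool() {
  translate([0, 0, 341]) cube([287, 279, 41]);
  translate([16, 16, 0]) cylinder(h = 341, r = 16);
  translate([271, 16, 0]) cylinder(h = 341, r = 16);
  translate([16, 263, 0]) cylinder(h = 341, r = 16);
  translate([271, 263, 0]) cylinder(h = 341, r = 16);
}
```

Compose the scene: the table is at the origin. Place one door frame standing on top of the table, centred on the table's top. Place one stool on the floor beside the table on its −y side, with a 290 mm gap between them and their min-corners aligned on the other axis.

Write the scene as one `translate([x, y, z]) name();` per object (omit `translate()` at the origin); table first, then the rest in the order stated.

table();
translate([204, 161, 694]) door_frame();
translate([0, -569, 0]) stool();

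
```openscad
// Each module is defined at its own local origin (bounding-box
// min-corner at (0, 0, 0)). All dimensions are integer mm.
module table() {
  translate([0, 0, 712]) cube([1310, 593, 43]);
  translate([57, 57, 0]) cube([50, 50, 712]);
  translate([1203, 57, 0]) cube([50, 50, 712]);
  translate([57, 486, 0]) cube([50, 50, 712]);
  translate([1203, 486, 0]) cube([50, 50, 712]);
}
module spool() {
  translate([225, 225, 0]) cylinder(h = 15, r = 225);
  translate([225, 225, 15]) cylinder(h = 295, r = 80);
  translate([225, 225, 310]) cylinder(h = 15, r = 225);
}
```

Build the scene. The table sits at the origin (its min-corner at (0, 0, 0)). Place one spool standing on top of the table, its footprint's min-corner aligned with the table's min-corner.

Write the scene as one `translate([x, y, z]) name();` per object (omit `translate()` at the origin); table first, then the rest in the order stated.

table();
translate([0, 0, 755]) spool();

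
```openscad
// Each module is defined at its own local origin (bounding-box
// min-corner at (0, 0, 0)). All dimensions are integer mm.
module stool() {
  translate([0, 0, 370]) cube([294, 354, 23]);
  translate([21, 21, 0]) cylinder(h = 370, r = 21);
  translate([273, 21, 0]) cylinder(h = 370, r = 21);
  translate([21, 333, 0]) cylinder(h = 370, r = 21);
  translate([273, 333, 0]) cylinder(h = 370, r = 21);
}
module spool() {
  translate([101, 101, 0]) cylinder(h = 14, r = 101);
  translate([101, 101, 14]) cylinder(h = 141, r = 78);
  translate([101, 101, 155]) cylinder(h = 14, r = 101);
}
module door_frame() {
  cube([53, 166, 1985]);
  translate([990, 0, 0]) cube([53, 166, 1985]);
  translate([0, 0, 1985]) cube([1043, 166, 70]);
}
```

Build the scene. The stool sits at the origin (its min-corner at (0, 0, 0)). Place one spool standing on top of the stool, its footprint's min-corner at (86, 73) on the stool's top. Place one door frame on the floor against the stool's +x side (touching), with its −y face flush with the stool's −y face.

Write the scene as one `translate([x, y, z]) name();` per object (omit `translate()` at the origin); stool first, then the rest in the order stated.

stool();
translate([86, 73, 393]) spool();
translate([294, 0, 0]) door_frame();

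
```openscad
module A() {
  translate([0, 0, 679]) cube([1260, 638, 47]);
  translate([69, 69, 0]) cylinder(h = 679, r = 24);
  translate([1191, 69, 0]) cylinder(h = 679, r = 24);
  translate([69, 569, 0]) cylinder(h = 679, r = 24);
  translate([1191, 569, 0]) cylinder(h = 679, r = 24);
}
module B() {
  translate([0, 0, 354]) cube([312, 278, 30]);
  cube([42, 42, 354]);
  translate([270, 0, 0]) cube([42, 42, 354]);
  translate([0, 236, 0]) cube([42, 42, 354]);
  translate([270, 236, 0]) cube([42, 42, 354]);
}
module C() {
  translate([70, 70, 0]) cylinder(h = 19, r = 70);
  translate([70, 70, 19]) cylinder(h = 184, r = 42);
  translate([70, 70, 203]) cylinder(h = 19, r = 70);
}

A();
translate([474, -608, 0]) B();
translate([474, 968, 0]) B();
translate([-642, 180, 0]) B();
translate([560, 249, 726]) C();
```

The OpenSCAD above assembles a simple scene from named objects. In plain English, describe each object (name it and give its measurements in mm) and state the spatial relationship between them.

A is a table with a 1260×638 mm rectangular top, 47 mm thick, top surface at z = 726 mm, supported by four round legs of 48 mm diameter, each leg's bounding box inset 45 mm from the nearest pair of top edges, running from the floor.

B is a four-legged stool. The seat is a 312×278×30 mm slab whose top surface is at z = 384 mm; four square legs, each 42×42 mm in cross-section, run from the floor (z = 0) to the underside of the seat, each flush with a corner of the seat.

C is a spool: two coaxial disc flanges of radius 70 mm and thickness 19 mm, joined by a core cylinder of radius 42 mm and height 184 mm. The lower flange rests on z = 0 and the three cylinders share a vertical axis.

Three stools sit around the table at the −y, +y, −x sides. The spool is on top of the table, centred.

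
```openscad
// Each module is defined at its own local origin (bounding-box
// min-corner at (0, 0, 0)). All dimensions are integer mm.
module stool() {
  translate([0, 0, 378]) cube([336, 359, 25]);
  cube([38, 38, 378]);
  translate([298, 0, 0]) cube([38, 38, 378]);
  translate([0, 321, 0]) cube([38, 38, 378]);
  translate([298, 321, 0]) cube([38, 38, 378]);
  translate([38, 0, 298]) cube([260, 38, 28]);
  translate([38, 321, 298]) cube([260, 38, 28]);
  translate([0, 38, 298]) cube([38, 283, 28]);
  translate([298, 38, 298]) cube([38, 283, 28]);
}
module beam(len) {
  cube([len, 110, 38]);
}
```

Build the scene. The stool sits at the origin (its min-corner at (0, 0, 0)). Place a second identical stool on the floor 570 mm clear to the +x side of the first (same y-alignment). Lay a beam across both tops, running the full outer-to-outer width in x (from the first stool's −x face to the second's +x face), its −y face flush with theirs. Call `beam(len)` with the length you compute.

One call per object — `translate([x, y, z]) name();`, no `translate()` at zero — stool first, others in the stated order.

stool();
translate([906, 0, 0]) stool();
translate([0, 0, 403]) beam(1242);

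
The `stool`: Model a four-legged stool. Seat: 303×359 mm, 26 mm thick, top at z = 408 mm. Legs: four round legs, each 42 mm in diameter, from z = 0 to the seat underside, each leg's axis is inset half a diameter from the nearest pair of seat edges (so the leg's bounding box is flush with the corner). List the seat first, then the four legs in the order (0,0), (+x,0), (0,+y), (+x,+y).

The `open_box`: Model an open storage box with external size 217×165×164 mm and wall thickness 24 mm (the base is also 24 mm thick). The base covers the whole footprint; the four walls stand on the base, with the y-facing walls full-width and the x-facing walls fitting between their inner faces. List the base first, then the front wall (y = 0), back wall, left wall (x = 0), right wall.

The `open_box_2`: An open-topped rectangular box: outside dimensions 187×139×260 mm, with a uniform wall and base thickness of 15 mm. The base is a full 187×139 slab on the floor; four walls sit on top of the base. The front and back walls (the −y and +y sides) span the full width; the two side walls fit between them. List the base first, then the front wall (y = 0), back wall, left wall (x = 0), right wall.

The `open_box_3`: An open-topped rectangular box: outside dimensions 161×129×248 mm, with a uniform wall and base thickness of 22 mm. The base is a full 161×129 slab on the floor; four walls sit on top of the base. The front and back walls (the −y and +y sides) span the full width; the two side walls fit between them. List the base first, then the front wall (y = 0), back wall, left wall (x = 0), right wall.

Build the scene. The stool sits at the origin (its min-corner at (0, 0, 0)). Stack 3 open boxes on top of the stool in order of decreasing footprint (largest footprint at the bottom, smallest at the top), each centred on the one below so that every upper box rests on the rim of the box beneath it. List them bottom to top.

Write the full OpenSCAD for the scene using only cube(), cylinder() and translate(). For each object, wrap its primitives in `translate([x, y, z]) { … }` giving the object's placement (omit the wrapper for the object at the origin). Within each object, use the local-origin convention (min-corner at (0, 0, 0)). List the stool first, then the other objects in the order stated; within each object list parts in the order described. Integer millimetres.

translate([0, 0, 382]) cube([303, 359, 26]);
translate([21, 21, 0]) cylinder(h = 382, r = 21);
translate([282, 21, 0]) cylinder(h = 382, r = 21);
translate([21, 338, 0]) cylinder(h = 382, r = 21);
translate([282, 338, 0]) cylinder(h = 382, r = 21);
translate([43, 97, 408]) {
  cube([217, 165, 24]);
  translate([0, 0, 24]) cube([217, 24, 140]);
  translate([0, 141, 24]) cube([217, 24, 140]);
  translate([0, 24, 24]) cube([24, 117, 140]);
  translate([193, 24, 24]) cube([24, 117, 140]);
}
translate([58, 110, 572]) {
  cube([187, 139, 15]);
  translate([0, 0, 15]) cube([187, 15, 245]);
  translate([0, 124, 15]) cube([187, 15, 245]);
  translate([0, 15, 15]) cube([15, 109, 245]);
  translate([172, 15, 15]) cube([15, 109, 245]);
}
translate([71, 115, 832]) {
  cube([161, 129, 22]);
  translate([0, 0, 22]) cube([161, 22, 226]);
  translate([0, 107, 22]) cube([161, 22, 226]);
  translate([0, 22, 22]) cube([22, 85, 226]);
  translate([139, 22, 22]) cube([22, 85, 226]);
}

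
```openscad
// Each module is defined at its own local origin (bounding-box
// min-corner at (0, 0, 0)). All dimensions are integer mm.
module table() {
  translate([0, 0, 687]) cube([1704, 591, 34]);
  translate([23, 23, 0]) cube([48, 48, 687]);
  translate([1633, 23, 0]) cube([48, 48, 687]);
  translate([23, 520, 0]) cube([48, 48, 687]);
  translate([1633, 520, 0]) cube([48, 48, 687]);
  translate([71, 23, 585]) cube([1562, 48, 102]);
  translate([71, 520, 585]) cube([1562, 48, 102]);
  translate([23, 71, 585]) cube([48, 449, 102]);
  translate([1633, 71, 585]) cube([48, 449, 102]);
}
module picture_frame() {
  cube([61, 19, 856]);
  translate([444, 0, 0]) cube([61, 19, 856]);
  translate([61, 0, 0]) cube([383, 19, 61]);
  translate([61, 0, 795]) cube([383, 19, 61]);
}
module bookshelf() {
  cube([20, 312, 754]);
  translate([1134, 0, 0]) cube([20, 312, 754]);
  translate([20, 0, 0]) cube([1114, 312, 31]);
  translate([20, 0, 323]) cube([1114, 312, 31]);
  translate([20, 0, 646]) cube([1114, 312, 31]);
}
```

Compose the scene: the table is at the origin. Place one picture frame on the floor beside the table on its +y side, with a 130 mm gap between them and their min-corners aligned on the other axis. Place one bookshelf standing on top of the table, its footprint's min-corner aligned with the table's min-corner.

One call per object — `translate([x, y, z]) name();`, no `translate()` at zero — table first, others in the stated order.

table();
translate([0, 721, 0]) picture_frame();
translate([0, 0, 721]) bookshelf();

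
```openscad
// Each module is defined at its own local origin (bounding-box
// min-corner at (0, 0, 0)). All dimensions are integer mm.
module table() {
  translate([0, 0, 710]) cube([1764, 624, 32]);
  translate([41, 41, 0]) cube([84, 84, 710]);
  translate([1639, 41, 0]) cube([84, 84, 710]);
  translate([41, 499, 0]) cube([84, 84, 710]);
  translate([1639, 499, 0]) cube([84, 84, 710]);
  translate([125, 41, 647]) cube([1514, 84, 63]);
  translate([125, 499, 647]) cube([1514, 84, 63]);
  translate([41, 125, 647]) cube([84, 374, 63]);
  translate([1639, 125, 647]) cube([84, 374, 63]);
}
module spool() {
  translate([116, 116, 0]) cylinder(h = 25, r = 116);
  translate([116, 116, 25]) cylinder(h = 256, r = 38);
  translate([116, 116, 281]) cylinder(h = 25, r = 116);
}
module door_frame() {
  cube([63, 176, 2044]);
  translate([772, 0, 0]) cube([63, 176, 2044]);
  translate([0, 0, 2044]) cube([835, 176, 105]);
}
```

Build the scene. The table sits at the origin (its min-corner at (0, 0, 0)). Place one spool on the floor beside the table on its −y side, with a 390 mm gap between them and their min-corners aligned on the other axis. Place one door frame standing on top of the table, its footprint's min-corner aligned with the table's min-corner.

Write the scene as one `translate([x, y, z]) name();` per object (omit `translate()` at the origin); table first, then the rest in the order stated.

table();
translate([0, -622, 0]) spool();
translate([0, 0, 742]) door_frame();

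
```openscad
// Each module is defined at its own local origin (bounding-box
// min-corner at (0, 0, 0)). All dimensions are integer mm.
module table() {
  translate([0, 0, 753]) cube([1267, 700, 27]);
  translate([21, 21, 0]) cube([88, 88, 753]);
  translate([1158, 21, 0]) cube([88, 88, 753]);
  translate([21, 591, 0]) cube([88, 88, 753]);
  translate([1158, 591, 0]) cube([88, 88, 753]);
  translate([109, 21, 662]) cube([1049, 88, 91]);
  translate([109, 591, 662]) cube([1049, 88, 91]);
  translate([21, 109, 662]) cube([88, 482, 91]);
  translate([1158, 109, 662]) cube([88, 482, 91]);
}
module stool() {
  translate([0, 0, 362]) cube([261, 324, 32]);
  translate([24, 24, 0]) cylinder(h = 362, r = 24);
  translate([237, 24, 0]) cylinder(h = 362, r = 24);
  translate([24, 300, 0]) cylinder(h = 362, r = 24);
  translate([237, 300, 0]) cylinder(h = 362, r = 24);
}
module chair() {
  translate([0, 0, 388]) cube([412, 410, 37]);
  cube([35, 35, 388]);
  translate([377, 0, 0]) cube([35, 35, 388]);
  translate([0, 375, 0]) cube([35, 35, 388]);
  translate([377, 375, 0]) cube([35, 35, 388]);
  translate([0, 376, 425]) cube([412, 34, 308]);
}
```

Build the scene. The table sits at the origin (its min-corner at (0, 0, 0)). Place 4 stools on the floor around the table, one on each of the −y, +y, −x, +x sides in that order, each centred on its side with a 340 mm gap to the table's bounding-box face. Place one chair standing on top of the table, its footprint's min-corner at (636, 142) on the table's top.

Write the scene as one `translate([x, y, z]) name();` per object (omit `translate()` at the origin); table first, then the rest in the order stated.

table();
translate([503, -664, 0]) stool();
translate([503, 1040, 0]) stool();
translate([-601, 188, 0]) stool();
translate([1607, 188, 0]) stool();
translate([636, 142, 780]) chair();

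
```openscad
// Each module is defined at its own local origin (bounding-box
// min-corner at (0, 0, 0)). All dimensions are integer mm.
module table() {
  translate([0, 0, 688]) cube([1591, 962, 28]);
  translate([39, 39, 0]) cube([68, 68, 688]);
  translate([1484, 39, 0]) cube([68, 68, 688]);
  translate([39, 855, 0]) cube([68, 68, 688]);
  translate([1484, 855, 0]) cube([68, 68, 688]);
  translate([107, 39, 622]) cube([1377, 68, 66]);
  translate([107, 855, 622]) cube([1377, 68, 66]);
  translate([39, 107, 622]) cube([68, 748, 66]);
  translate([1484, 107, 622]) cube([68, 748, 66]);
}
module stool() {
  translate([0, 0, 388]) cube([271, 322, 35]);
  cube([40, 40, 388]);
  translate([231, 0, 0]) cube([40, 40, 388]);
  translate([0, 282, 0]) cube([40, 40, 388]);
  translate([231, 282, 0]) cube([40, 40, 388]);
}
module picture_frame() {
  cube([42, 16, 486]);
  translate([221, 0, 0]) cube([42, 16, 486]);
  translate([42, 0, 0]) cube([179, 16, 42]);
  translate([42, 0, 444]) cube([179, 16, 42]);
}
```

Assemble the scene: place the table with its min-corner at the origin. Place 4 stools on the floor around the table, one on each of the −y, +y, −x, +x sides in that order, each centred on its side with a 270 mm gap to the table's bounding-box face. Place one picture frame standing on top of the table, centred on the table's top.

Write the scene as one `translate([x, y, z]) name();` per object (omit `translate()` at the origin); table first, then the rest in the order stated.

table();
translate([660, -592, 0]) stool();
translate([660, 1232, 0]) stool();
translate([-541, 320, 0]) stool();
translate([1861, 320, 0]) stool();
translate([664, 473, 716]) picture_frame();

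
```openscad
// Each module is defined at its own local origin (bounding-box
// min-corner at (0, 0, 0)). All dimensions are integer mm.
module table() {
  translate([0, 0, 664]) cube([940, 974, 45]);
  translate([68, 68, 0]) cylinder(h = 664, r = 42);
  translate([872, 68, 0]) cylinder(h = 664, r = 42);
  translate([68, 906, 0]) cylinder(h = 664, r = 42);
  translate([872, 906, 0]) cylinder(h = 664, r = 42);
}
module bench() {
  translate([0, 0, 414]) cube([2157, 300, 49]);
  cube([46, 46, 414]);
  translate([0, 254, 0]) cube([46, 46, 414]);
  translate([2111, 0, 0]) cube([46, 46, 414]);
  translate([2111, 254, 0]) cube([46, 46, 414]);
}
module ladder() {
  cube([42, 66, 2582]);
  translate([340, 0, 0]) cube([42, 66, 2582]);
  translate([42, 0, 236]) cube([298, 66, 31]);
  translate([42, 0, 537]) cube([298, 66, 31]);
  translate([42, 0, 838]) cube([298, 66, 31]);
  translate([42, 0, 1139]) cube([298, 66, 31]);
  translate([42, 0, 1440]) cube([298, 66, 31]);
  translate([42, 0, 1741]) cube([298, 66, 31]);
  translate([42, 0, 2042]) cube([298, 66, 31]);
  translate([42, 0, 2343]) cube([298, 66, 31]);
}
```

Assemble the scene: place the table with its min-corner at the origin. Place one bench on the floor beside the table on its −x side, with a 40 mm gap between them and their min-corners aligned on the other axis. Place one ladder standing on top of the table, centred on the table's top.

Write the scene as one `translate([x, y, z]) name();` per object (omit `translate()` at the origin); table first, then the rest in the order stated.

table();
translate([-2197, 0, 0]) bench();
translate([279, 454, 709]) ladder();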